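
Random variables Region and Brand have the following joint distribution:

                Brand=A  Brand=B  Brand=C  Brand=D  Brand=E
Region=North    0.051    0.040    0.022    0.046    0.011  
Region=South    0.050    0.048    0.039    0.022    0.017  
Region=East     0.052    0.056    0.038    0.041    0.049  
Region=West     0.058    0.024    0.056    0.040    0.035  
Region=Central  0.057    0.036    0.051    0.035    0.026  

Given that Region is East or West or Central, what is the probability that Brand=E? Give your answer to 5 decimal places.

0.16820

P(Region=East) = 0.052 + 0.056 + 0.038 + 0.041 + 0.049 = 0.236.
P(Region=West) = 0.058 + 0.024 + 0.056 + 0.040 + 0.035 = 0.213.
P(Region=Central) = 0.057 + 0.036 + 0.051 + 0.035 + 0.026 = 0.205.
P(Region ∈ {East, West, Central}) = 0.236 + 0.213 + 0.205 = 0.654; P(Brand=E, Region ∈ {East, West, Central}) = 0.049 + 0.035 + 0.026 = 0.110.
P(Brand=E | Region ∈ {East, West, Central}) = 0.110/0.654 = 0.16820.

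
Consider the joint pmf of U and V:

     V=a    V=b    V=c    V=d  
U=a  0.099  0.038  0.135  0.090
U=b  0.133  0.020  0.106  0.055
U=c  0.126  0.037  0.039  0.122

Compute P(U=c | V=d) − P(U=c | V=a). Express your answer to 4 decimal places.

0.1050

P(V=d) = 0.090 + 0.055 + 0.122 = 0.267; P(U=c | V=d) = 0.122/0.267 = 0.45693.
P(V=a) = 0.099 + 0.133 + 0.126 = 0.358; P(U=c | V=a) = 0.126/0.358 = 0.35196.
Difference = 0.1050.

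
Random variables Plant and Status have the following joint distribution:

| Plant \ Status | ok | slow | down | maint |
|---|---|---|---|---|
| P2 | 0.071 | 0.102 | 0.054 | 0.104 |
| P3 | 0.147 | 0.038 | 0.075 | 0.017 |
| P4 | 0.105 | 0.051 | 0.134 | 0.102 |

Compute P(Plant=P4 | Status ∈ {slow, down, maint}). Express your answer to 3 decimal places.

0.424

P(Status=slow) = 0.102 + 0.038 + 0.051 = 0.191.
P(Status=down) = 0.054 + 0.075 + 0.134 = 0.263.
P(Status=maint) = 0.104 + 0.017 + 0.102 = 0.223.
P(Status ∈ {slow, down, maint}) = 0.191 + 0.263 + 0.223 = 0.677; P(Plant=P4, Status ∈ {slow, down, maint}) = 0.051 + 0.134 + 0.102 = 0.287.
P(Plant=P4 | Status ∈ {slow, down, maint}) = 0.287/0.677 = 0.424.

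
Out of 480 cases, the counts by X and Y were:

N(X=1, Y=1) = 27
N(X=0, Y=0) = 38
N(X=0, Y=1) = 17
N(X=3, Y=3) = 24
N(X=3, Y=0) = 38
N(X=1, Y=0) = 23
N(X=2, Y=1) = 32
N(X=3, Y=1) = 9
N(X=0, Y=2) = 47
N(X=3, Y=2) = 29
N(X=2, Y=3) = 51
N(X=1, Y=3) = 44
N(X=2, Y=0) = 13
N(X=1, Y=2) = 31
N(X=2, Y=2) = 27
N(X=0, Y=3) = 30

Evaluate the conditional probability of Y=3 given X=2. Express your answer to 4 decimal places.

Total with X=2: 13 + 32 + 27 + 51 = 123.
P(Y=3 | X=2) = 51/123 = 0.4146.

0.4146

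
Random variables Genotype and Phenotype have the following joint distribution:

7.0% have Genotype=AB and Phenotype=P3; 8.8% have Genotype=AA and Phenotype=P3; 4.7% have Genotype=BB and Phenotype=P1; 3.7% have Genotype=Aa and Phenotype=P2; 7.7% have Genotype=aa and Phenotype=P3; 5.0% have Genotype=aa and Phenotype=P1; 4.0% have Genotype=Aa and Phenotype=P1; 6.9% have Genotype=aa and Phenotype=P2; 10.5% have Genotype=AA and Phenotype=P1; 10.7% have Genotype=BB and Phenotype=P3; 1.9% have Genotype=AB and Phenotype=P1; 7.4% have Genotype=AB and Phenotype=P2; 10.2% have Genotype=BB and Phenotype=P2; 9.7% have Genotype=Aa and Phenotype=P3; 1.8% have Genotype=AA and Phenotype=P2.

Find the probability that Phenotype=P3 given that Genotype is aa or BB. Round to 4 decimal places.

0.4071

P(Genotype=aa) = 0.050 + 0.069 + 0.077 = 0.196.
P(Genotype=BB) = 0.047 + 0.102 + 0.107 = 0.256.
P(Genotype ∈ {aa, BB}) = 0.196 + 0.256 = 0.452; P(Phenotype=P3, Genotype ∈ {aa, BB}) = 0.077 + 0.107 = 0.184.
P(Phenotype=P3 | Genotype ∈ {aa, BB}) = 0.184/0.452 = 0.4071.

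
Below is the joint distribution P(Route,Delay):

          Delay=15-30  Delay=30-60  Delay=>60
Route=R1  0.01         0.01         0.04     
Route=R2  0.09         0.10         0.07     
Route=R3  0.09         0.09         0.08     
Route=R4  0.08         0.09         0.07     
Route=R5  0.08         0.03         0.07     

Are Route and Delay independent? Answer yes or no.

no

P(Route=R5) = 0.18 and P(Delay=30-60) = 0.32, so their product is 0.0576, but P(Route=R5, Delay=30-60) = 0.03. Since these differ, Route and Delay are not independent.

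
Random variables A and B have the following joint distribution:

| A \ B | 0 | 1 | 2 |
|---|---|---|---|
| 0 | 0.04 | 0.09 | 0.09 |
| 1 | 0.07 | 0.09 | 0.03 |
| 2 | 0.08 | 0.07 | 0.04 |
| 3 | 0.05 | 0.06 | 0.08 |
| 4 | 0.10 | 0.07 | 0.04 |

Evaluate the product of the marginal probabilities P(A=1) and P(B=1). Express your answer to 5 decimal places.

P(A=1) = 0.07 + 0.09 + 0.03 = 0.19.
P(B=1) = 0.09 + 0.09 + 0.07 + 0.06 + 0.07 = 0.38.
Product: 0.19 × 0.38 = 0.07220.

0.07220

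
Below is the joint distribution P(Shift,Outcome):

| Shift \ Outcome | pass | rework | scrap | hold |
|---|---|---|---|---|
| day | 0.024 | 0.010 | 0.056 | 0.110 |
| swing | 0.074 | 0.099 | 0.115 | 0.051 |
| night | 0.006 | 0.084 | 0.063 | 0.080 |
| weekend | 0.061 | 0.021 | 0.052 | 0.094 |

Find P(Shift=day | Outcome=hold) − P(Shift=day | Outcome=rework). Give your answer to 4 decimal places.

P(Outcome=hold) = 0.110 + 0.051 + 0.080 + 0.094 = 0.335; P(Shift=day | Outcome=hold) = 0.110/0.335 = 0.32836.
P(Outcome=rework) = 0.010 + 0.099 + 0.084 + 0.021 = 0.214; P(Shift=day | Outcome=rework) = 0.010/0.214 = 0.04673.
Difference = 0.2816.

0.2816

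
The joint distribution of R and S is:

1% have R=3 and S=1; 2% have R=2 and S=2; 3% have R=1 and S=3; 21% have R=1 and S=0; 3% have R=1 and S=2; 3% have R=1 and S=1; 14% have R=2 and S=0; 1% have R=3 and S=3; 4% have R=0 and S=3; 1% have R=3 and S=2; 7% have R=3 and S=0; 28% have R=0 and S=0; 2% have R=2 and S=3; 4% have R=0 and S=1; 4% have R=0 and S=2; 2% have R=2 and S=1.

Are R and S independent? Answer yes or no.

Every cell satisfies P(R,S) = P(R)·P(S). For instance P(R=2) = 0.20, P(S=1) = 0.10, and 0.20×0.10 = 0.02 matches the joint entry. So R and S are independent.

yes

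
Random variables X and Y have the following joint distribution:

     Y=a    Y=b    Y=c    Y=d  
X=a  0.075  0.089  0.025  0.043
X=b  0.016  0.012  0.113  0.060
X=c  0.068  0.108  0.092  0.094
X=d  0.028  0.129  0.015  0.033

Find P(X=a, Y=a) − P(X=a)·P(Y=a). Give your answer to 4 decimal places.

0.0316

P(X=a) = 0.075 + 0.089 + 0.025 + 0.043 = 0.232.
P(Y=a) = 0.075 + 0.016 + 0.068 + 0.028 = 0.187.
P(X=a, Y=a) − P(X=a)P(Y=a) = 0.075 − 0.232×0.187 = 0.0316.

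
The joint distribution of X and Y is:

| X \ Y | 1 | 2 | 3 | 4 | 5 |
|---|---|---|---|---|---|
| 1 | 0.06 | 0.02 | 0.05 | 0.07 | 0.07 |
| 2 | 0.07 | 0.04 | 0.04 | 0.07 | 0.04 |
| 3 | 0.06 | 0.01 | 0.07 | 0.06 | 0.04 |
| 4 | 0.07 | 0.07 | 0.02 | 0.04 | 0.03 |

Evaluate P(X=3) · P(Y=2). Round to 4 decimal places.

P(X=3) = 0.06 + 0.01 + 0.07 + 0.06 + 0.04 = 0.24.
P(Y=2) = 0.02 + 0.04 + 0.01 + 0.07 = 0.14.
Product: 0.24 × 0.14 = 0.0336.

0.0336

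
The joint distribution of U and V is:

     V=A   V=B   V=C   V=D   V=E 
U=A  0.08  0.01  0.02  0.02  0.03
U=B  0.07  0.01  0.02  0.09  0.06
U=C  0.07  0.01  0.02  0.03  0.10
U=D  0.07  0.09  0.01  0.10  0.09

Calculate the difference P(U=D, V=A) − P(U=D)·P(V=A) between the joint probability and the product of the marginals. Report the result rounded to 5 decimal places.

-0.03440

P(U=D) = 0.07 + 0.09 + 0.01 + 0.10 + 0.09 = 0.36.
P(V=A) = 0.08 + 0.07 + 0.07 + 0.07 = 0.29.
P(U=D, V=A) − P(U=D)P(V=A) = 0.07 − 0.36×0.29 = -0.03440.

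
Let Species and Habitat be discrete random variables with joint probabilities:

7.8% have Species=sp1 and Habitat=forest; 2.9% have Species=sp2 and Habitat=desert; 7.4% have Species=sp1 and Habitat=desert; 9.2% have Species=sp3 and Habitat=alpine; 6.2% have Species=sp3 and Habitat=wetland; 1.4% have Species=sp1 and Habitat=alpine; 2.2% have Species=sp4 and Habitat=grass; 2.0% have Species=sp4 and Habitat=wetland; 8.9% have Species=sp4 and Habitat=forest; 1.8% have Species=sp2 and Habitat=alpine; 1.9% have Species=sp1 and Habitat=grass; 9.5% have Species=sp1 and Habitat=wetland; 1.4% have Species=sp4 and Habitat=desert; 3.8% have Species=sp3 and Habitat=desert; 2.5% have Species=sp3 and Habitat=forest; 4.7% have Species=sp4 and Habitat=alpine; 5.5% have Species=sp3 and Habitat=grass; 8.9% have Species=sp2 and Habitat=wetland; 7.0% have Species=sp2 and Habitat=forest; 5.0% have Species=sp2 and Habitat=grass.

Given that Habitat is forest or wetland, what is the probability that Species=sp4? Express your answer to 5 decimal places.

P(Habitat=forest) = 0.078 + 0.070 + 0.025 + 0.089 = 0.262.
P(Habitat=wetland) = 0.095 + 0.089 + 0.062 + 0.020 = 0.266.
P(Habitat ∈ {forest, wetland}) = 0.262 + 0.266 = 0.528; P(Species=sp4, Habitat ∈ {forest, wetland}) = 0.089 + 0.020 = 0.109.
P(Species=sp4 | Habitat ∈ {forest, wetland}) = 0.109/0.528 = 0.20644.

0.20644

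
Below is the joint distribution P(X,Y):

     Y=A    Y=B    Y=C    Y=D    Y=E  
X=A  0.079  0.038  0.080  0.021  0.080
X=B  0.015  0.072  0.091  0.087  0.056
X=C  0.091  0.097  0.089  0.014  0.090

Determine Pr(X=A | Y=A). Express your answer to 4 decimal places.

P(Y=A) = 0.079 + 0.015 + 0.091 = 0.185.
P(X=A | Y=A) = 0.079/0.185 = 0.4270.

0.4270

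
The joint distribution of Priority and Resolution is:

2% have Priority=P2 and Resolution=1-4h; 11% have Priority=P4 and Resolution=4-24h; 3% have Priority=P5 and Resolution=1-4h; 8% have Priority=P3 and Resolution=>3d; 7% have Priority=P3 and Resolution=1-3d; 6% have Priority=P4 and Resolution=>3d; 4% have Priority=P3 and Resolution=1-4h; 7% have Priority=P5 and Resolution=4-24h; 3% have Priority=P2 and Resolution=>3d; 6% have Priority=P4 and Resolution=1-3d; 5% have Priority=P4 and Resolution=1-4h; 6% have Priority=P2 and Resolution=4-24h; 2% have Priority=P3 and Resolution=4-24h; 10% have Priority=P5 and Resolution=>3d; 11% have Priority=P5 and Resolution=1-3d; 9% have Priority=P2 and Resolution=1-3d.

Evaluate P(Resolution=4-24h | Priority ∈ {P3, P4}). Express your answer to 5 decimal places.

P(Priority=P3) = 0.04 + 0.02 + 0.07 + 0.08 = 0.21.
P(Priority=P4) = 0.05 + 0.11 + 0.06 + 0.06 = 0.28.
P(Priority ∈ {P3, P4}) = 0.21 + 0.28 = 0.49; P(Resolution=4-24h, Priority ∈ {P3, P4}) = 0.02 + 0.11 = 0.13.
P(Resolution=4-24h | Priority ∈ {P3, P4}) = 0.13/0.49 = 0.26531.

0.26531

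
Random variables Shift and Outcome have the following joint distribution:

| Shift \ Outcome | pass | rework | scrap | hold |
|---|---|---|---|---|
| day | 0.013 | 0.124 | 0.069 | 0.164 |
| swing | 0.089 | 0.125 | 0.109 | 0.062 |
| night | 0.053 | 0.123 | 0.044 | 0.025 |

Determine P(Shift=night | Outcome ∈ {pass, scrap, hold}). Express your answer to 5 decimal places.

0.19427

P(Outcome=pass) = 0.013 + 0.089 + 0.053 = 0.155.
P(Outcome=scrap) = 0.069 + 0.109 + 0.044 = 0.222.
P(Outcome=hold) = 0.164 + 0.062 + 0.025 = 0.251.
P(Outcome ∈ {pass, scrap, hold}) = 0.155 + 0.222 + 0.251 = 0.628; P(Shift=night, Outcome ∈ {pass, scrap, hold}) = 0.053 + 0.044 + 0.025 = 0.122.
P(Shift=night | Outcome ∈ {pass, scrap, hold}) = 0.122/0.628 = 0.19427.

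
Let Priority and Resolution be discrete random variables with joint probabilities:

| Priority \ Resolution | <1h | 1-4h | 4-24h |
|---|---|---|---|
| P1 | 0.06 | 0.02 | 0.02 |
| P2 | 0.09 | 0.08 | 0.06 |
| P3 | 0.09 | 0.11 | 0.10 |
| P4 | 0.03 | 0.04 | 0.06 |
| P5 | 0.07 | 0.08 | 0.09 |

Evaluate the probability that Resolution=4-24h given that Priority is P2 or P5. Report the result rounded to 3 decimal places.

0.319

P(Priority=P2) = 0.09 + 0.08 + 0.06 = 0.23.
P(Priority=P5) = 0.07 + 0.08 + 0.09 = 0.24.
P(Priority ∈ {P2, P5}) = 0.23 + 0.24 = 0.47; P(Resolution=4-24h, Priority ∈ {P2, P5}) = 0.06 + 0.09 = 0.15.
P(Resolution=4-24h | Priority ∈ {P2, P5}) = 0.15/0.47 = 0.319.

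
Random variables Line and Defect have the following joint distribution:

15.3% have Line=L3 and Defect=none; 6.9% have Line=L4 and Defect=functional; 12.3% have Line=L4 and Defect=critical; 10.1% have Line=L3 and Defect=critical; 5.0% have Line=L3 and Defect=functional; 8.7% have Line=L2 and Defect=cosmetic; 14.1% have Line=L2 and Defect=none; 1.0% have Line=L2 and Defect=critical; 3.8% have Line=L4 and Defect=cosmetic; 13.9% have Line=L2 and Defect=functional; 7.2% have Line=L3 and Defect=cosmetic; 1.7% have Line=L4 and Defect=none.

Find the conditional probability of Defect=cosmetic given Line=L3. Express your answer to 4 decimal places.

0.1915

P(Line=L3) = 0.153 + 0.072 + 0.050 + 0.101 = 0.376.
P(Defect=cosmetic | Line=L3) = 0.072/0.376 = 0.1915.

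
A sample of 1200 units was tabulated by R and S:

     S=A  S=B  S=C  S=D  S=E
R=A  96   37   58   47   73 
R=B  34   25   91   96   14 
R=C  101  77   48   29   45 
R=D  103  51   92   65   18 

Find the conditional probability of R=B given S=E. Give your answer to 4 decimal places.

0.0933

Total with S=E: 73 + 14 + 45 + 18 = 150.
P(R=B | S=E) = 14/150 = 0.0933.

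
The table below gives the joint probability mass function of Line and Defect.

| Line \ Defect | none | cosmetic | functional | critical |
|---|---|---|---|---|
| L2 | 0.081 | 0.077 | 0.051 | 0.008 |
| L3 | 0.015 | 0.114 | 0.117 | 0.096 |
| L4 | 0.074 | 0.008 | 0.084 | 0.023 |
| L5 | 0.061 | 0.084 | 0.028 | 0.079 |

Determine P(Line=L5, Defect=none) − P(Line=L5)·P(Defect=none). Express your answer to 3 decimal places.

0.003

P(Line=L5) = 0.061 + 0.084 + 0.028 + 0.079 = 0.252.
P(Defect=none) = 0.081 + 0.015 + 0.074 + 0.061 = 0.231.
P(Line=L5, Defect=none) − P(Line=L5)P(Defect=none) = 0.061 − 0.252×0.231 = 0.003.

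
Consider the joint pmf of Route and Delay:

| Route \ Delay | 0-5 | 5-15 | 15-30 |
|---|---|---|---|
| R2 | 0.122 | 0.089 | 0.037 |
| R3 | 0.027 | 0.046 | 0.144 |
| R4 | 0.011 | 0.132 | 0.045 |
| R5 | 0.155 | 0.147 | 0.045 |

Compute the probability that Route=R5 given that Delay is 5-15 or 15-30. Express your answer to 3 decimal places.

0.280

P(Delay=5-15) = 0.089 + 0.046 + 0.132 + 0.147 = 0.414.
P(Delay=15-30) = 0.037 + 0.144 + 0.045 + 0.045 = 0.271.
P(Delay ∈ {5-15, 15-30}) = 0.414 + 0.271 = 0.685; P(Route=R5, Delay ∈ {5-15, 15-30}) = 0.147 + 0.045 = 0.192.
P(Route=R5 | Delay ∈ {5-15, 15-30}) = 0.192/0.685 = 0.280.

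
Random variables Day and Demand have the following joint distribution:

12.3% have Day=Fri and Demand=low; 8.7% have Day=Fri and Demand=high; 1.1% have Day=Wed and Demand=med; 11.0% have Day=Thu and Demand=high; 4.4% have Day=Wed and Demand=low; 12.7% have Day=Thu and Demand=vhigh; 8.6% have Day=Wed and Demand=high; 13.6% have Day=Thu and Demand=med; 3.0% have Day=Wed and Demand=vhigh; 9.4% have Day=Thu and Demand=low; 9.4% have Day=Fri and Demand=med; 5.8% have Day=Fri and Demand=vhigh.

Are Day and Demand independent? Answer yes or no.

no

P(Day=Wed) = 0.171 and P(Demand=high) = 0.283, so their product is 0.04839, but P(Day=Wed, Demand=high) = 0.086. Since these differ, Day and Demand are not independent.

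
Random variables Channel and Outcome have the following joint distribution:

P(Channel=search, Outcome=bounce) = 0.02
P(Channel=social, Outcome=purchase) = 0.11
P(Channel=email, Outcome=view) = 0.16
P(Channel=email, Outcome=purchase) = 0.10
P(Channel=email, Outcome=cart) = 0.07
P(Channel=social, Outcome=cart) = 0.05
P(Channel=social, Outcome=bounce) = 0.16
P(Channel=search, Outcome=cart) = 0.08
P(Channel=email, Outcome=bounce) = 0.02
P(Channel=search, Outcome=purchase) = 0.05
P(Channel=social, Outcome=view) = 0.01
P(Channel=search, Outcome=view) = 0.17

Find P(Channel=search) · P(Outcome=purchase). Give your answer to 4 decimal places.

P(Channel=search) = 0.02 + 0.17 + 0.08 + 0.05 = 0.32.
P(Outcome=purchase) = 0.10 + 0.05 + 0.11 = 0.26.
Product: 0.32 × 0.26 = 0.0832.

0.0832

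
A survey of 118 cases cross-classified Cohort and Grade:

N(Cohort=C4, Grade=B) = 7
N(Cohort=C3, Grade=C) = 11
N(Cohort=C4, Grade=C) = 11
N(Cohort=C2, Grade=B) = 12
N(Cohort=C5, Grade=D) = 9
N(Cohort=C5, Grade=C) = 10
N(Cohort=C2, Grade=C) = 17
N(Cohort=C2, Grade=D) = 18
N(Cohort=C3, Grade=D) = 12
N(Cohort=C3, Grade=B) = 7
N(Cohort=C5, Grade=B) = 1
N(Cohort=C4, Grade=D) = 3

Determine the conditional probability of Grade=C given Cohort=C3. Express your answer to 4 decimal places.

0.3667

Total with Cohort=C3: 7 + 11 + 12 = 30.
P(Grade=C | Cohort=C3) = 11/30 = 0.3667.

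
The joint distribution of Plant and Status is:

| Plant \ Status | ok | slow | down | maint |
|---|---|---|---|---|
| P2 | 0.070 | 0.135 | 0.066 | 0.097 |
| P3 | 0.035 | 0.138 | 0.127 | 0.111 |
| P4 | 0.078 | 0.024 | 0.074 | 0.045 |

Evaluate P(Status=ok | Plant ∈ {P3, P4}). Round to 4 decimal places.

P(Plant=P3) = 0.035 + 0.138 + 0.127 + 0.111 = 0.411.
P(Plant=P4) = 0.078 + 0.024 + 0.074 + 0.045 = 0.221.
P(Plant ∈ {P3, P4}) = 0.411 + 0.221 = 0.632; P(Status=ok, Plant ∈ {P3, P4}) = 0.035 + 0.078 = 0.113.
P(Status=ok | Plant ∈ {P3, P4}) = 0.113/0.632 = 0.1788.

0.1788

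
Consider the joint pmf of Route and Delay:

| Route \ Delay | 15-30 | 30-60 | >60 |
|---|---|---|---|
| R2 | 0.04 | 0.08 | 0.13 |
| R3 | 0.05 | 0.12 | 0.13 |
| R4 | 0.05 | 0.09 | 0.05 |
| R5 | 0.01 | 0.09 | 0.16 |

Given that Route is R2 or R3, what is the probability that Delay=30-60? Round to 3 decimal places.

0.364

P(Route=R2) = 0.04 + 0.08 + 0.13 = 0.25.
P(Route=R3) = 0.05 + 0.12 + 0.13 = 0.30.
P(Route ∈ {R2, R3}) = 0.25 + 0.30 = 0.55; P(Delay=30-60, Route ∈ {R2, R3}) = 0.08 + 0.12 = 0.20.
P(Delay=30-60 | Route ∈ {R2, R3}) = 0.20/0.55 = 0.364.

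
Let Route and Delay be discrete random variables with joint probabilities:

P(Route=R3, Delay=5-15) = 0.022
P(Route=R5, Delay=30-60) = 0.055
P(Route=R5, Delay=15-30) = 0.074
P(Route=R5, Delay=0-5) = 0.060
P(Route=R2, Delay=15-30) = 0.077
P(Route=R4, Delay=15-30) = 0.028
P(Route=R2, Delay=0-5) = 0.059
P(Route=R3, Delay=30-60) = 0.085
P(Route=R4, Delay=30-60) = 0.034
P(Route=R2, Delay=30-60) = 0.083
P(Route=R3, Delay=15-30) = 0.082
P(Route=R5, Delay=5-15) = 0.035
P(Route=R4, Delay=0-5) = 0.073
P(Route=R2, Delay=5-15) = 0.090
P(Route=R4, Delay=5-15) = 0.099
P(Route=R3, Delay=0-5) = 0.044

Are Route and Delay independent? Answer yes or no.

no

P(Route=R4) = 0.234 and P(Delay=5-15) = 0.246, so their product is 0.05756, but P(Route=R4, Delay=5-15) = 0.099. Since these differ, Route and Delay are not independent.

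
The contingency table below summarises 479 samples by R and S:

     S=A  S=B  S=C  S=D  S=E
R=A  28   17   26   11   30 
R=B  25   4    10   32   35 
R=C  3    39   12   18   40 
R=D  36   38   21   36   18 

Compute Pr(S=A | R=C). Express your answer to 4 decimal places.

0.0268

Total with R=C: 3 + 39 + 12 + 18 + 40 = 112.
P(S=A | R=C) = 3/112 = 0.0268.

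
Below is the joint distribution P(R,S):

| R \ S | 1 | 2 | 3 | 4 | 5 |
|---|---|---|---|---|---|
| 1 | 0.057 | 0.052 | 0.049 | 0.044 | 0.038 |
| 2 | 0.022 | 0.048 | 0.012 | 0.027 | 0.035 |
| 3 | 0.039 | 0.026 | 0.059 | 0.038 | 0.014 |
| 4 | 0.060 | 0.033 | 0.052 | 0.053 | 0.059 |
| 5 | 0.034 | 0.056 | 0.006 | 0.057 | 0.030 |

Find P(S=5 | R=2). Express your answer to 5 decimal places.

P(R=2) = 0.022 + 0.048 + 0.012 + 0.027 + 0.035 = 0.144.
P(S=5 | R=2) = 0.035/0.144 = 0.24306.

0.24306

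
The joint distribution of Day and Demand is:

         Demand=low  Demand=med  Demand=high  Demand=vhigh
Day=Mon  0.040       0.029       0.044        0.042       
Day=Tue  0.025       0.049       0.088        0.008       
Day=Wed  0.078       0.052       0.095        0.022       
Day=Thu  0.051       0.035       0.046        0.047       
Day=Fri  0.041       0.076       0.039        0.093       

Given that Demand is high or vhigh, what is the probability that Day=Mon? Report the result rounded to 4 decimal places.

P(Demand=high) = 0.044 + 0.088 + 0.095 + 0.046 + 0.039 = 0.312.
P(Demand=vhigh) = 0.042 + 0.008 + 0.022 + 0.047 + 0.093 = 0.212.
P(Demand ∈ {high, vhigh}) = 0.312 + 0.212 = 0.524; P(Day=Mon, Demand ∈ {high, vhigh}) = 0.044 + 0.042 = 0.086.
P(Day=Mon | Demand ∈ {high, vhigh}) = 0.086/0.524 = 0.1641.

0.1641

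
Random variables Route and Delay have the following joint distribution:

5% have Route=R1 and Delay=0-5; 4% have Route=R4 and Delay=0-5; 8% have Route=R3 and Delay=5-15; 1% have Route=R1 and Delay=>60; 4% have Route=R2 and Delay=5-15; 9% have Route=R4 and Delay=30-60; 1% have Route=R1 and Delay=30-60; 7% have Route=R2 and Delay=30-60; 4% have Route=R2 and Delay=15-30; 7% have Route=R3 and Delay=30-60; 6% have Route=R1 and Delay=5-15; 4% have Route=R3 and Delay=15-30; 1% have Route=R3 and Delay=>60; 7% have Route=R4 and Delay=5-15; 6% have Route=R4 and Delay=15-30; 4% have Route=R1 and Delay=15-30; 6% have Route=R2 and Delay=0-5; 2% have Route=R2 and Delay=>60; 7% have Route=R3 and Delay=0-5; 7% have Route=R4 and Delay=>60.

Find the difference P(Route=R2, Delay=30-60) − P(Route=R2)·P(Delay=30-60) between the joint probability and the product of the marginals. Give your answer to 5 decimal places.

P(Route=R2) = 0.06 + 0.04 + 0.04 + 0.07 + 0.02 = 0.23.
P(Delay=30-60) = 0.01 + 0.07 + 0.07 + 0.09 = 0.24.
P(Route=R2, Delay=30-60) − P(Route=R2)P(Delay=30-60) = 0.07 − 0.23×0.24 = 0.01480.

0.01480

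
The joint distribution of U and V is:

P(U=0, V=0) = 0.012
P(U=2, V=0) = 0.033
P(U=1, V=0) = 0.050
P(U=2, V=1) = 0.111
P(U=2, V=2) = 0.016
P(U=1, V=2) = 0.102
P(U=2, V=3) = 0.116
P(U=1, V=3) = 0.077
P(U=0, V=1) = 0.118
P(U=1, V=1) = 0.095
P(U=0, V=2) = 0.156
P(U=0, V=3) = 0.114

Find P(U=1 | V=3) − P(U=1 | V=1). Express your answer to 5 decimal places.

P(V=3) = 0.114 + 0.077 + 0.116 = 0.307; P(U=1 | V=3) = 0.077/0.307 = 0.250814.
P(V=1) = 0.118 + 0.095 + 0.111 = 0.324; P(U=1 | V=1) = 0.095/0.324 = 0.293210.
Difference = -0.04240.

-0.04240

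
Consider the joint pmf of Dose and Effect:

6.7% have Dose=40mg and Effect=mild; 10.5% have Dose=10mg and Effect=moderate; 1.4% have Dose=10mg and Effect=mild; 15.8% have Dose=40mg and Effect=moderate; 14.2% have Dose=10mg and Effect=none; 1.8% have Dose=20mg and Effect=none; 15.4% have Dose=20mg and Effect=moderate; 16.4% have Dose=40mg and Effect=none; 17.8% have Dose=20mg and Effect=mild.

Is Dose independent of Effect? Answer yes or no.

no

P(Dose=20mg) = 0.350 and P(Effect=none) = 0.324, so their product is 0.11340, but P(Dose=20mg, Effect=none) = 0.018. Since these differ, Dose and Effect are not independent.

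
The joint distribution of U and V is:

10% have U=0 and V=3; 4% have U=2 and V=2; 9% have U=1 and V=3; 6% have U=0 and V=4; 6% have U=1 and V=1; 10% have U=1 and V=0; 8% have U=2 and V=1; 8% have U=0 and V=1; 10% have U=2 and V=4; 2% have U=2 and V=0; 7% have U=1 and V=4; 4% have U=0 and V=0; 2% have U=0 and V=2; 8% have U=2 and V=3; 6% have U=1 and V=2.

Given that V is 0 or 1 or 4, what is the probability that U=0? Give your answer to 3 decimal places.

P(V=0) = 0.04 + 0.10 + 0.02 = 0.16.
P(V=1) = 0.08 + 0.06 + 0.08 = 0.22.
P(V=4) = 0.06 + 0.07 + 0.10 = 0.23.
P(V ∈ {0, 1, 4}) = 0.16 + 0.22 + 0.23 = 0.61; P(U=0, V ∈ {0, 1, 4}) = 0.04 + 0.08 + 0.06 = 0.18.
P(U=0 | V ∈ {0, 1, 4}) = 0.18/0.61 = 0.295.

0.295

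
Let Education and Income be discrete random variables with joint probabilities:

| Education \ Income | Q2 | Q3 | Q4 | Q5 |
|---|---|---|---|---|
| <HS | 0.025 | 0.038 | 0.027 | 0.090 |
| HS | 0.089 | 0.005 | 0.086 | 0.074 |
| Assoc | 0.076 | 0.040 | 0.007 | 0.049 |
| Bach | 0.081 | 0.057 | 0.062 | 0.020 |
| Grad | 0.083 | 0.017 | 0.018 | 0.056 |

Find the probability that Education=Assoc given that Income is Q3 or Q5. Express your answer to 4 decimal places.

0.1996

P(Income=Q3) = 0.038 + 0.005 + 0.040 + 0.057 + 0.017 = 0.157.
P(Income=Q5) = 0.090 + 0.074 + 0.049 + 0.020 + 0.056 = 0.289.
P(Income ∈ {Q3, Q5}) = 0.157 + 0.289 = 0.446; P(Education=Assoc, Income ∈ {Q3, Q5}) = 0.040 + 0.049 = 0.089.
P(Education=Assoc | Income ∈ {Q3, Q5}) = 0.089/0.446 = 0.1996.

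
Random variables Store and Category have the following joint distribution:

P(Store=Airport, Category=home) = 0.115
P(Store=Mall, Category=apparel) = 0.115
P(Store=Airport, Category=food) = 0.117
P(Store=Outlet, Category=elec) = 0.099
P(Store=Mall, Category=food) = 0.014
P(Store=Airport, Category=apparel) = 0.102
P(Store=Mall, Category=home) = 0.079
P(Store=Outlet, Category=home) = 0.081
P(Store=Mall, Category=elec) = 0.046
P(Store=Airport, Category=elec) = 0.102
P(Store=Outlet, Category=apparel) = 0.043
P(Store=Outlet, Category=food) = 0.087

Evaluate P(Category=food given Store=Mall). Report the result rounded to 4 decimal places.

P(Store=Mall) = 0.014 + 0.115 + 0.046 + 0.079 = 0.254.
P(Category=food | Store=Mall) = 0.014/0.254 = 0.0551.

0.0551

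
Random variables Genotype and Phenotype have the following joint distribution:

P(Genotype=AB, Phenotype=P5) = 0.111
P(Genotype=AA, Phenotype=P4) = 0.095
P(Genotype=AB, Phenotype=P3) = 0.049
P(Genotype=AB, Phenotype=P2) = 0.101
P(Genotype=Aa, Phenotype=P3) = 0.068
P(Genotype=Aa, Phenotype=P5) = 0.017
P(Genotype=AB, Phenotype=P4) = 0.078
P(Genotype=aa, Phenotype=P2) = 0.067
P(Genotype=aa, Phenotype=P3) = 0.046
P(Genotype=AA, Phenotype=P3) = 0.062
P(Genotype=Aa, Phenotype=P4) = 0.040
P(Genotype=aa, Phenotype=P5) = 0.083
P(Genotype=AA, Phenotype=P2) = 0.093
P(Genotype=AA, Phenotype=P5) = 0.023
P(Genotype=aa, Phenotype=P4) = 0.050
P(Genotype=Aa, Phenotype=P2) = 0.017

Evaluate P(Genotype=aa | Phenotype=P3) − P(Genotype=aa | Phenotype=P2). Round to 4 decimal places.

-0.0366

P(Phenotype=P3) = 0.062 + 0.068 + 0.046 + 0.049 = 0.225; P(Genotype=aa | Phenotype=P3) = 0.046/0.225 = 0.20444.
P(Phenotype=P2) = 0.093 + 0.017 + 0.067 + 0.101 = 0.278; P(Genotype=aa | Phenotype=P2) = 0.067/0.278 = 0.24101.
Difference = -0.0366.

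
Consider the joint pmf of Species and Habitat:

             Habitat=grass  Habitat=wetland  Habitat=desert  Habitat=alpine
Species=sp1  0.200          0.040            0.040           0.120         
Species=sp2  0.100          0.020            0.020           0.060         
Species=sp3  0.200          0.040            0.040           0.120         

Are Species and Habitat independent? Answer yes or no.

Every cell satisfies P(Species,Habitat) = P(Species)·P(Habitat). For instance P(Species=sp2) = 0.200, P(Habitat=desert) = 0.100, and 0.200×0.100 = 0.020 matches the joint entry. So Species and Habitat are independent.

yes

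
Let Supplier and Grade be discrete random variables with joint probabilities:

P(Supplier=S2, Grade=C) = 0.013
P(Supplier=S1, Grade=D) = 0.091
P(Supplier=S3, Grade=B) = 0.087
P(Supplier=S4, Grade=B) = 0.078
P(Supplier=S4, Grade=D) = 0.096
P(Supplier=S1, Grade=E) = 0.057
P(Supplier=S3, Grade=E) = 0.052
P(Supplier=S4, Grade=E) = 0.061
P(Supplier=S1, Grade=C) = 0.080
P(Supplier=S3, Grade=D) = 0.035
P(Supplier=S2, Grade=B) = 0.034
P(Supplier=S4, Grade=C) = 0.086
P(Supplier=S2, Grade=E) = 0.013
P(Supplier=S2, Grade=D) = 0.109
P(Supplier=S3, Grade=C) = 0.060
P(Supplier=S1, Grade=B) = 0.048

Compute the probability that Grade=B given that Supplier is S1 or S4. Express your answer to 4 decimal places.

P(Supplier=S1) = 0.048 + 0.080 + 0.091 + 0.057 = 0.276.
P(Supplier=S4) = 0.078 + 0.086 + 0.096 + 0.061 = 0.321.
P(Supplier ∈ {S1, S4}) = 0.276 + 0.321 = 0.597; P(Grade=B, Supplier ∈ {S1, S4}) = 0.048 + 0.078 = 0.126.
P(Grade=B | Supplier ∈ {S1, S4}) = 0.126/0.597 = 0.2111.

0.2111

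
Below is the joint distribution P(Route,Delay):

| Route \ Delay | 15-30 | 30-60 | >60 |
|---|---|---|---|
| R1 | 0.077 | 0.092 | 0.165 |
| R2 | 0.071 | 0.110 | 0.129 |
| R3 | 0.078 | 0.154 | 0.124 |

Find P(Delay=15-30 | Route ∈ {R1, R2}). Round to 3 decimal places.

P(Route=R1) = 0.077 + 0.092 + 0.165 = 0.334.
P(Route=R2) = 0.071 + 0.110 + 0.129 = 0.310.
P(Route ∈ {R1, R2}) = 0.334 + 0.310 = 0.644; P(Delay=15-30, Route ∈ {R1, R2}) = 0.077 + 0.071 = 0.148.
P(Delay=15-30 | Route ∈ {R1, R2}) = 0.148/0.644 = 0.230.

0.230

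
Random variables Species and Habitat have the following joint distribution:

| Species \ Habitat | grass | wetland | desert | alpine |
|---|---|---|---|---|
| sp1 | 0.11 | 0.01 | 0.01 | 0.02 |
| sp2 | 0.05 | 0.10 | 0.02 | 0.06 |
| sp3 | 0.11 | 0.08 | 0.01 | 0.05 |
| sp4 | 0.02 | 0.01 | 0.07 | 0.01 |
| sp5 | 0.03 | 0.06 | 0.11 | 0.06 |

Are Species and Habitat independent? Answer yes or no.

no

P(Species=sp1) = 0.15 and P(Habitat=grass) = 0.32, so their product is 0.0480, but P(Species=sp1, Habitat=grass) = 0.11. Since these differ, Species and Habitat are not independent.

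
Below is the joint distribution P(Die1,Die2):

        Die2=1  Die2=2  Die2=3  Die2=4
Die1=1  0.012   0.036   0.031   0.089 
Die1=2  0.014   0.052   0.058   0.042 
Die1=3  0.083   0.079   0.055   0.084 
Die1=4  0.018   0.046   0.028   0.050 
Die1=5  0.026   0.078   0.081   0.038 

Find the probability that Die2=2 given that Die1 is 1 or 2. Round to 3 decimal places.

P(Die1=1) = 0.012 + 0.036 + 0.031 + 0.089 = 0.168.
P(Die1=2) = 0.014 + 0.052 + 0.058 + 0.042 = 0.166.
P(Die1 ∈ {1, 2}) = 0.168 + 0.166 = 0.334; P(Die2=2, Die1 ∈ {1, 2}) = 0.036 + 0.052 = 0.088.
P(Die2=2 | Die1 ∈ {1, 2}) = 0.088/0.334 = 0.263.

0.263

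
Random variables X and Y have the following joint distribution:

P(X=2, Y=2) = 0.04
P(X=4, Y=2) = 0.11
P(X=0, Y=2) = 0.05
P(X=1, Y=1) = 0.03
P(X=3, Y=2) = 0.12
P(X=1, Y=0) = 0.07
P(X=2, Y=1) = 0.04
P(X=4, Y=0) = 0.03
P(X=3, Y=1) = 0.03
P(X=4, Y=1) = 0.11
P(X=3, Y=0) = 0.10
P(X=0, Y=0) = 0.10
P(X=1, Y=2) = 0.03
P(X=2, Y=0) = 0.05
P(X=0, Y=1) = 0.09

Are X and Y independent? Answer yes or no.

no

P(X=4) = 0.25 and P(Y=0) = 0.35, so their product is 0.0875, but P(X=4, Y=0) = 0.03. Since these differ, X and Y are not independent.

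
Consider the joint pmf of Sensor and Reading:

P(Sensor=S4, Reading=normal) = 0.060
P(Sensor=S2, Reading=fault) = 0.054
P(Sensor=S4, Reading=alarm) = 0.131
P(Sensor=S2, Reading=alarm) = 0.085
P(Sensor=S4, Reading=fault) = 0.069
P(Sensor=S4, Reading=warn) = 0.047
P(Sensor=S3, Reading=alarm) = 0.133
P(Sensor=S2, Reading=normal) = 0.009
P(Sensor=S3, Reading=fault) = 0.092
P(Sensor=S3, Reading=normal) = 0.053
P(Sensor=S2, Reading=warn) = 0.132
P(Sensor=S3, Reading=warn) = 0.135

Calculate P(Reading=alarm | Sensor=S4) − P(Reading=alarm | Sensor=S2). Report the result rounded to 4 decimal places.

P(Sensor=S4) = 0.060 + 0.047 + 0.131 + 0.069 = 0.307; P(Reading=alarm | Sensor=S4) = 0.131/0.307 = 0.42671.
P(Sensor=S2) = 0.009 + 0.132 + 0.085 + 0.054 = 0.280; P(Reading=alarm | Sensor=S2) = 0.085/0.280 = 0.30357.
Difference = 0.1231.

0.1231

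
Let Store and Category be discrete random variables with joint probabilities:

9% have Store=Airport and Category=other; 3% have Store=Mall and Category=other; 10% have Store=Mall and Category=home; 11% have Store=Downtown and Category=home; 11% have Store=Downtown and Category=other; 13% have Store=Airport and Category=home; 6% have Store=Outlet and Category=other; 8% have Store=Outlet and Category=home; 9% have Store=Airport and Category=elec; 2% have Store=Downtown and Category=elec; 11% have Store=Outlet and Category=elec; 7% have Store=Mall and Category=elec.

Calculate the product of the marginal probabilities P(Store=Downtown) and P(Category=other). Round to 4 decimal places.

P(Store=Downtown) = 0.02 + 0.11 + 0.11 = 0.24.
P(Category=other) = 0.11 + 0.03 + 0.09 + 0.06 = 0.29.
Product: 0.24 × 0.29 = 0.0696.

0.0696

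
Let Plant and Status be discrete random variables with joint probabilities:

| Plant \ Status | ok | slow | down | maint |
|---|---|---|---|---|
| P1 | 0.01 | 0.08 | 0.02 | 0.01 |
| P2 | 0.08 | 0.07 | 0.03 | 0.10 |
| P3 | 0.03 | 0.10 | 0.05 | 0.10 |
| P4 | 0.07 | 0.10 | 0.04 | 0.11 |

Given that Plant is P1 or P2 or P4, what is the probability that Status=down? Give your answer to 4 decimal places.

P(Plant=P1) = 0.01 + 0.08 + 0.02 + 0.01 = 0.12.
P(Plant=P2) = 0.08 + 0.07 + 0.03 + 0.10 = 0.28.
P(Plant=P4) = 0.07 + 0.10 + 0.04 + 0.11 = 0.32.
P(Plant ∈ {P1, P2, P4}) = 0.12 + 0.28 + 0.32 = 0.72; P(Status=down, Plant ∈ {P1, P2, P4}) = 0.02 + 0.03 + 0.04 = 0.09.
P(Status=down | Plant ∈ {P1, P2, P4}) = 0.09/0.72 = 0.1250.

0.1250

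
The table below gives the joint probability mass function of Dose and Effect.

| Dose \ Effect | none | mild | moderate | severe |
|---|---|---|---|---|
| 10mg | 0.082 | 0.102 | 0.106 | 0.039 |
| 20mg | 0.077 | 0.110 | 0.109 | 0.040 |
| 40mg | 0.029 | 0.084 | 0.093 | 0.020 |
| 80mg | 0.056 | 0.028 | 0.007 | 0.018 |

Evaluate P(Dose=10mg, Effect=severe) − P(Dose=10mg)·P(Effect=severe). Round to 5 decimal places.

P(Dose=10mg) = 0.082 + 0.102 + 0.106 + 0.039 = 0.329.
P(Effect=severe) = 0.039 + 0.040 + 0.020 + 0.018 = 0.117.
P(Dose=10mg, Effect=severe) − P(Dose=10mg)P(Effect=severe) = 0.039 − 0.329×0.117 = 0.00051.

0.00051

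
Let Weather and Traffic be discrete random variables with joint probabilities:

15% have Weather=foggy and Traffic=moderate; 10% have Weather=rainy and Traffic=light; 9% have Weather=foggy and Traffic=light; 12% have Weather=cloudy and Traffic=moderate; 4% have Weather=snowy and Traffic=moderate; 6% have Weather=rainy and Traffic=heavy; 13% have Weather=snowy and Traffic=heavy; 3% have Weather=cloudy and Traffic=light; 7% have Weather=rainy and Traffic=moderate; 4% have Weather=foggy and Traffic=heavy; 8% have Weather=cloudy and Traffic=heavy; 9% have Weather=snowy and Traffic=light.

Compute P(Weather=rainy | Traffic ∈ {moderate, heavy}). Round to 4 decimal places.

P(Traffic=moderate) = 0.12 + 0.07 + 0.04 + 0.15 = 0.38.
P(Traffic=heavy) = 0.08 + 0.06 + 0.13 + 0.04 = 0.31.
P(Traffic ∈ {moderate, heavy}) = 0.38 + 0.31 = 0.69; P(Weather=rainy, Traffic ∈ {moderate, heavy}) = 0.07 + 0.06 = 0.13.
P(Weather=rainy | Traffic ∈ {moderate, heavy}) = 0.13/0.69 = 0.1884.

0.1884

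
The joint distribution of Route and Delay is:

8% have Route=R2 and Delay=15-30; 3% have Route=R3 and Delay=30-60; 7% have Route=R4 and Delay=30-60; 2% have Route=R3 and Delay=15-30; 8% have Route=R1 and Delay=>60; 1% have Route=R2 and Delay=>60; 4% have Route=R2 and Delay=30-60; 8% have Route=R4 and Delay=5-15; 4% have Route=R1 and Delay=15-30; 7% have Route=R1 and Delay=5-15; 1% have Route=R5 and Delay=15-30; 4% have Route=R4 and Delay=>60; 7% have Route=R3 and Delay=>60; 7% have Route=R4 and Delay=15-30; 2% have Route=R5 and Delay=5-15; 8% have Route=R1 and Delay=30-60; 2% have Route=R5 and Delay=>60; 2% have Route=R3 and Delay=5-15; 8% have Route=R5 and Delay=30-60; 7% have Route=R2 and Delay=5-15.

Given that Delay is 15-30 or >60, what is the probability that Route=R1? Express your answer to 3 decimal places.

0.273

P(Delay=15-30) = 0.04 + 0.08 + 0.02 + 0.07 + 0.01 = 0.22.
P(Delay=>60) = 0.08 + 0.01 + 0.07 + 0.04 + 0.02 = 0.22.
P(Delay ∈ {15-30, >60}) = 0.22 + 0.22 = 0.44; P(Route=R1, Delay ∈ {15-30, >60}) = 0.04 + 0.08 = 0.12.
P(Route=R1 | Delay ∈ {15-30, >60}) = 0.12/0.44 = 0.273.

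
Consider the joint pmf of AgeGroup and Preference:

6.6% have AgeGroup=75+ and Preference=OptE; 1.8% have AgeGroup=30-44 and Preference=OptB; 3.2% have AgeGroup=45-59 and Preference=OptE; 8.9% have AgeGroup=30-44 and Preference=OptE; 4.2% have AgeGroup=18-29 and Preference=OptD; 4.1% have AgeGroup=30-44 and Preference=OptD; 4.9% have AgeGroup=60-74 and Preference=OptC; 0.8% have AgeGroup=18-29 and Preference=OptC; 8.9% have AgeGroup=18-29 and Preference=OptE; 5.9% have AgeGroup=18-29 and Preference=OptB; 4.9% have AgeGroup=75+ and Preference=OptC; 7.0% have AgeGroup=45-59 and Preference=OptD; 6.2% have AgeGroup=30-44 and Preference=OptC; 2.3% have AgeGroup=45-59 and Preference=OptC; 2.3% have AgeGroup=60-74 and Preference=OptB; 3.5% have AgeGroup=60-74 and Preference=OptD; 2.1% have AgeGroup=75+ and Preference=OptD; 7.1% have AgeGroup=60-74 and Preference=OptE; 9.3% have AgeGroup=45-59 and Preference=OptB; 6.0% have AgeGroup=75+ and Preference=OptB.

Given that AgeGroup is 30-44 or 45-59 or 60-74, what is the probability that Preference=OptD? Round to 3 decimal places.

0.241

P(AgeGroup=30-44) = 0.018 + 0.062 + 0.041 + 0.089 = 0.210.
P(AgeGroup=45-59) = 0.093 + 0.023 + 0.070 + 0.032 = 0.218.
P(AgeGroup=60-74) = 0.023 + 0.049 + 0.035 + 0.071 = 0.178.
P(AgeGroup ∈ {30-44, 45-59, 60-74}) = 0.210 + 0.218 + 0.178 = 0.606; P(Preference=OptD, AgeGroup ∈ {30-44, 45-59, 60-74}) = 0.041 + 0.070 + 0.035 = 0.146.
P(Preference=OptD | AgeGroup ∈ {30-44, 45-59, 60-74}) = 0.146/0.606 = 0.241.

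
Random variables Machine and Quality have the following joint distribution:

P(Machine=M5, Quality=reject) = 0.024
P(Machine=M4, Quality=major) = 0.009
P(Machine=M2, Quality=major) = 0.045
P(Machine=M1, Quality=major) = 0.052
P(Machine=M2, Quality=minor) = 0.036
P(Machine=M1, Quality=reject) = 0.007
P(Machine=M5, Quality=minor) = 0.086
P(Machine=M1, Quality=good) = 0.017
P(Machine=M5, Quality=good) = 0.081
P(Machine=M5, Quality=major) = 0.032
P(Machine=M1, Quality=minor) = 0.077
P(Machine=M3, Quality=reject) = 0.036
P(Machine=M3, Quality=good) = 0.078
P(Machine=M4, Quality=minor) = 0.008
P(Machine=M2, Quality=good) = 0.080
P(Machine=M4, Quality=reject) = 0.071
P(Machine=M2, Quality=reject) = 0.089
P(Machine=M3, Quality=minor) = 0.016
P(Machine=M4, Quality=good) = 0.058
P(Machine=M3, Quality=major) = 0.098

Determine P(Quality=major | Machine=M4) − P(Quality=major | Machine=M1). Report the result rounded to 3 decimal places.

P(Machine=M4) = 0.058 + 0.008 + 0.009 + 0.071 = 0.146; P(Quality=major | Machine=M4) = 0.009/0.146 = 0.0616.
P(Machine=M1) = 0.017 + 0.077 + 0.052 + 0.007 = 0.153; P(Quality=major | Machine=M1) = 0.052/0.153 = 0.3399.
Difference = -0.278.

-0.278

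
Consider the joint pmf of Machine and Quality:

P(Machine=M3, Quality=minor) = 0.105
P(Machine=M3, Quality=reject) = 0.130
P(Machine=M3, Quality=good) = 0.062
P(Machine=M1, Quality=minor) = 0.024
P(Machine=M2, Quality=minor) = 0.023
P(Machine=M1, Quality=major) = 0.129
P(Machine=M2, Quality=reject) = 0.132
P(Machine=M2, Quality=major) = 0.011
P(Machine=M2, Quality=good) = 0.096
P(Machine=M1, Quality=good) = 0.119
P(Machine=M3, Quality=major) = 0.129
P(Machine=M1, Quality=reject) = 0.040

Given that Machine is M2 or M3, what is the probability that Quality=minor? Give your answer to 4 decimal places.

P(Machine=M2) = 0.096 + 0.023 + 0.011 + 0.132 = 0.262.
P(Machine=M3) = 0.062 + 0.105 + 0.129 + 0.130 = 0.426.
P(Machine ∈ {M2, M3}) = 0.262 + 0.426 = 0.688; P(Quality=minor, Machine ∈ {M2, M3}) = 0.023 + 0.105 = 0.128.
P(Quality=minor | Machine ∈ {M2, M3}) = 0.128/0.688 = 0.1860.

0.1860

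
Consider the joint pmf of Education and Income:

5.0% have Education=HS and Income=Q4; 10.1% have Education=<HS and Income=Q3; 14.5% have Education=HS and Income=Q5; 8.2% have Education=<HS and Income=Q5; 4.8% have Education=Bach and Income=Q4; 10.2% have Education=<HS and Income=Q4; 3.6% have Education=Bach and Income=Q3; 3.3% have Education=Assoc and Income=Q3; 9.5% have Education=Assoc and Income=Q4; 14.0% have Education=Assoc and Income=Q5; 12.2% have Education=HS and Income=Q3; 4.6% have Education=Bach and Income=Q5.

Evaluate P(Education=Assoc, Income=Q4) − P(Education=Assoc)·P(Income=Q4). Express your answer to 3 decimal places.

0.016

P(Education=Assoc) = 0.033 + 0.095 + 0.140 = 0.268.
P(Income=Q4) = 0.102 + 0.050 + 0.095 + 0.048 = 0.295.
P(Education=Assoc, Income=Q4) − P(Education=Assoc)P(Income=Q4) = 0.095 − 0.268×0.295 = 0.016.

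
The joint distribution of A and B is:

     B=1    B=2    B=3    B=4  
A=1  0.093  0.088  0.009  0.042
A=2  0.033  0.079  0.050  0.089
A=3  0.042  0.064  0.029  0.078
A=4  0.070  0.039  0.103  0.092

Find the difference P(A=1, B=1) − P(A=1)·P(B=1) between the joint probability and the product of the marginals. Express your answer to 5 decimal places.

0.03778

P(A=1) = 0.093 + 0.088 + 0.009 + 0.042 = 0.232.
P(B=1) = 0.093 + 0.033 + 0.042 + 0.070 = 0.238.
P(A=1, B=1) − P(A=1)P(B=1) = 0.093 − 0.232×0.238 = 0.03778.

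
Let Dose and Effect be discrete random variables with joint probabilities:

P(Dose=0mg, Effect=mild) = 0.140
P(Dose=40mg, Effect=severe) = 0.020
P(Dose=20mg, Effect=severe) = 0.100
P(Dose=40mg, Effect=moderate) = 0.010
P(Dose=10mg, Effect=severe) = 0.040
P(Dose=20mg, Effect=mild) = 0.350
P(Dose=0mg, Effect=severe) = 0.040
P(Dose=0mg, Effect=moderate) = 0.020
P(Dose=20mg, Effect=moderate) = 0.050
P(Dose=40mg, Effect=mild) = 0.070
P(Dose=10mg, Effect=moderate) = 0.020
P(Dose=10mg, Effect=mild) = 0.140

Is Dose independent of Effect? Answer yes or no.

yes

Every cell satisfies P(Dose,Effect) = P(Dose)·P(Effect). For instance P(Dose=0mg) = 0.200, P(Effect=mild) = 0.700, and 0.200×0.700 = 0.140 matches the joint entry. So Dose and Effect are independent.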